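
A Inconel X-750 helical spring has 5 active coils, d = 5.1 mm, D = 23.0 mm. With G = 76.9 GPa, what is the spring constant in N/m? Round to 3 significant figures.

107000 N/m

k = Gd⁴/(8D³N_a) = (76.9×10³ × 5.1⁴) / (8 × 23.0³ × 5)
  = 5.20244e+07 / 486680 = 106.9 N/mm = 1.069e+05 N/m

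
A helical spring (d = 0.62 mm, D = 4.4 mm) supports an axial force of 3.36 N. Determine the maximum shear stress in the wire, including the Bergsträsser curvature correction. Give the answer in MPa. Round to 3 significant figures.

Spring index C = D/d = 4.4/0.62 = 7.0968
K_B = (4C+2)/(4C−3) = 30.387/25.387 = 1.1970
τ₀ = 8FD/(πd³) = 8·3.36·4.4/(π·0.62³) = 118.272/0.74873 = 157.96 MPa
τ_max = K·τ₀ = 1.1970 × 157.96 = 189.07 MPa

189 MPa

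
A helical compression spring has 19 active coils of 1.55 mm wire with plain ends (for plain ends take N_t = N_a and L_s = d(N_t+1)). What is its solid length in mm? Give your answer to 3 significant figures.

plain ends: N_t = N_a = 19
L_s = d·(N_t+1) = 1.55 × 20 = 31 mm

31.0 mm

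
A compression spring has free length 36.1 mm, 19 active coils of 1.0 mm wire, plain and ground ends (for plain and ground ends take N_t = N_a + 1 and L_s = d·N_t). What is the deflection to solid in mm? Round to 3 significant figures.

N_t = 20; L_s = 1.0·20 = 20 mm
δ_solid = L₀ − L_s = 36.1 − 20 = 16.1 mm

16.1 mm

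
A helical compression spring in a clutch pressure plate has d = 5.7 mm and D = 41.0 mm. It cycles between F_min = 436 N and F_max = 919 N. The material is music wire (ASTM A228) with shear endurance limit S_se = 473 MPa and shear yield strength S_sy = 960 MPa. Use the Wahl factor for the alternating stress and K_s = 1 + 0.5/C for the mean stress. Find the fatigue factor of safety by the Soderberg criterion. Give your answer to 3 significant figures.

C = D/d = 41.0/5.7 = 7.1930; K_W = (4C−1)/(4C−4)+0.615/C = 1.2066; K_s = 1+0.5/C = 1.0695
F_a = (F_max−F_min)/2 = 241.5 N; F_m = (F_max+F_min)/2 = 677.5 N
τ_a = K_W·8F_aD/(πd³) = 1.2066 × 136.15 = 164.28 MPa
τ_m = K_s·8F_mD/(πd³) = 1.0695 × 381.95 = 408.5 MPa
Soderberg: 1/n_f = τ_a/S_se + τ_m/S_sy = 164.28/473 + 408.5/960 = 0.34731 + 0.42552 = 0.77284
n_f = 1/0.77284 = 1.294

1.29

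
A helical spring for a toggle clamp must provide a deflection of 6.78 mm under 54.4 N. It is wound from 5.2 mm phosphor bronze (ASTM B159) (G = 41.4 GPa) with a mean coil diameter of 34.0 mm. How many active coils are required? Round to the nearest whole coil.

Required rate k = F/δ = 54.4/6.78 = 8.0236 N/mm
N_a = Gd⁴/(8D³k) = (41.4×10³ × 5.2⁴)/(8 × 34.0³ × 8.0236)
    = 3.02701e+07 / 2.52288e+06 = 12 → 12 coils

12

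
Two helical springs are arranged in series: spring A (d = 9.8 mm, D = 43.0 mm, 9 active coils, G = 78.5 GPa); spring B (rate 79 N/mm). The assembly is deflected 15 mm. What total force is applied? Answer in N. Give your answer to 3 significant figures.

k_A = Gd⁴/(8D³N_a) = (78.5×10³)(9.8⁴)/(8·43.0³·9) = 126.48 N/mm
Series: 1/k_eq = 1/126.48 + 1/79 = 0.020564; k_eq = 48.628 N/mm
F = k_eq·δ = 48.628·15 = 729.42 N

729 N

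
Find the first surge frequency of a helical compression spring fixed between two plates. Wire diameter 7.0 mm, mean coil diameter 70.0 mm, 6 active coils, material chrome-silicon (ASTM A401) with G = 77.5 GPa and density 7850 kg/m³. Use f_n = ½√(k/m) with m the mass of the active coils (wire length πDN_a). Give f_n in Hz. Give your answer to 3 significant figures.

84.2 Hz

k = Gd⁴/(8D³N_a) = (77.5×10³)(7.0⁴)/(8·70.0³·6) = 11.302 N/mm = 11302 N/m
Wire length L = πDN_a = π·70.0·6 = 1319.5 mm
m = ρ·(πd²/4)·L = 7850 × 38.485×10⁻⁶ m² × 1.3195 m = 0.39862 kg
f_n = ½√(k/m) = 0.5·√(11302/0.39862) = 0.5·√(28353) = 84.192 Hz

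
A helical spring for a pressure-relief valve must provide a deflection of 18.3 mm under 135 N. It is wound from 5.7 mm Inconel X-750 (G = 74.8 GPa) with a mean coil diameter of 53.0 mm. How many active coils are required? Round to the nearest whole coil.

Required rate k = F/δ = 135/18.3 = 7.377 N/mm
N_a = Gd⁴/(8D³k) = (74.8×10³ × 5.7⁴)/(8 × 53.0³ × 7.377)
    = 7.89589e+07 / 8.78618e+06 = 8.987 → 9 coils

9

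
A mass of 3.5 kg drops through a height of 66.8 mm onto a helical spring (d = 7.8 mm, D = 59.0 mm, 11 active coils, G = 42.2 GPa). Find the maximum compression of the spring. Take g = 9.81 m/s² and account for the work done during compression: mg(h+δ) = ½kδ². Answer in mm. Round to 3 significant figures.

k = Gd⁴/(8D³N_a) = (42.2×10³)(7.8⁴)/(8·59.0³·11) = 8.6428 N/mm
W = mg = 3.5 × 9.81 = 34.335 N
½kδ² − Wδ − Wh = 0 → δ = (W + √(W² + 2kWh))/k
δ = (34.335 + √(1178.9 + 39645.7))/8.6428 = (34.335 + 202.05)/8.6428 = 27.351 mm

27.4 mm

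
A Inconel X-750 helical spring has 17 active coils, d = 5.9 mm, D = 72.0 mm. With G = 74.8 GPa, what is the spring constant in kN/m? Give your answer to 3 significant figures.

k = Gd⁴/(8D³N_a) = (74.8×10³ × 5.9⁴) / (8 × 72.0³ × 17)
  = 9.06379e+07 / 5.07617e+07 = 1.7856 N/mm

1.79 kN/m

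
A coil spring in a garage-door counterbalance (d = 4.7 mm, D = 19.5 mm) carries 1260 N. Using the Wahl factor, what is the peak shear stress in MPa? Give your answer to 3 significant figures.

835 MPa

Spring index C = D/d = 19.5/4.7 = 4.1489
K_W = (4C−1)/(4C−4) + 0.615/C = 15.596/12.596 + 0.1482 = 1.3864
τ₀ = 8FD/(πd³) = 8·1260·19.5/(π·4.7³) = 196560/326.17 = 602.63 MPa
τ_max = K·τ₀ = 1.3864 × 602.63 = 835.49 MPa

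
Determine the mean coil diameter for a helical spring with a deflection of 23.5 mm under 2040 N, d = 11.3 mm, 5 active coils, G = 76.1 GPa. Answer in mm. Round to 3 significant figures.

71.0 mm

Required rate k = F/δ = 2040/23.5 = 86.809 N/mm
D = (Gd⁴/(8N_a·k))^(1/3) = (76.1×10³·11.3⁴/(8·5·86.809))^(1/3)
  = (357335)^(1/3) = 70.9619 mm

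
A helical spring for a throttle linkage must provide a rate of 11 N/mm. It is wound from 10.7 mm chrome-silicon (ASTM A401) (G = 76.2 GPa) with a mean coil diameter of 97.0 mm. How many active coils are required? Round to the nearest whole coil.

12

N_a = Gd⁴/(8D³k) = (76.2×10³ × 10.7⁴)/(8 × 97.0³ × 11)
    = 9.98827e+08 / 8.03152e+07 = 12.44 → 12 coils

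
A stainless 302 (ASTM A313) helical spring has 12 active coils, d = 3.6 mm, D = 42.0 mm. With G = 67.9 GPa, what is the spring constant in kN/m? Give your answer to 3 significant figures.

k = Gd⁴/(8D³N_a) = (67.9×10³ × 3.6⁴) / (8 × 42.0³ × 12)
  = 1.14046e+07 / 7.11245e+06 = 1.6035 N/mm

1.60 kN/m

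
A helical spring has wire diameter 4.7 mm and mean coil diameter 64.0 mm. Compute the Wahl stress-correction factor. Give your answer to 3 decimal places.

C = D/d = 64.0/4.7 = 13.6170
K_W = (4C−1)/(4C−4) + 0.615/C = 53.468/50.468 + 0.0452 = 1.1046

1.105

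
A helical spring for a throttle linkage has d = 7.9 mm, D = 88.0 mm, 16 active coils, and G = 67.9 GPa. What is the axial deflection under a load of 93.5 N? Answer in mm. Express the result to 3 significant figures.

30.8 mm

k = Gd⁴/(8D³N_a) = (67.9×10³)(7.9⁴)/(8·88.0³·16) = 3.0319 N/mm
δ = F/k = 93.5 / 3.0319 = 30.838 mm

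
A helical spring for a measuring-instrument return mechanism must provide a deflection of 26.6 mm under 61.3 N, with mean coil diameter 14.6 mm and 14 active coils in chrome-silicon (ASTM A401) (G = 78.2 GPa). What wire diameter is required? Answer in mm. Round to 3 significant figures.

1.79 mm

Required rate k = F/δ = 61.3/26.6 = 2.3045 N/mm
d = (8D³N_a·k / G)^(1/4) = (8·14.6³·14·2.3045 / (78.2×10³))^0.25
  = (10.272)^0.25 = 1.7902 mm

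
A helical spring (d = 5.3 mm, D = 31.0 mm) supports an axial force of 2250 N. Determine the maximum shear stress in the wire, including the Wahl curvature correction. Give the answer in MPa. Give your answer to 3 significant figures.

Spring index C = D/d = 31.0/5.3 = 5.8491
K_W = (4C−1)/(4C−4) + 0.615/C = 22.396/19.396 + 0.1051 = 1.2598
τ₀ = 8FD/(πd³) = 8·2250·31.0/(π·5.3³) = 558000/467.71 = 1193 MPa
τ_max = K·τ₀ = 1.2598 × 1193 = 1503 MPa

1500 MPa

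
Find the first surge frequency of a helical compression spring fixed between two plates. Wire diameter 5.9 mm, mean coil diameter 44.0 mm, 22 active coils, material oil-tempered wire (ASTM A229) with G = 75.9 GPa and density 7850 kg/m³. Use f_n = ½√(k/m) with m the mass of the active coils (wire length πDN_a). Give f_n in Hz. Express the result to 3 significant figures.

48.5 Hz

k = Gd⁴/(8D³N_a) = (75.9×10³)(5.9⁴)/(8·44.0³·22) = 6.1345 N/mm = 6134.5 N/m
Wire length L = πDN_a = π·44.0·22 = 3041.1 mm
m = ρ·(πd²/4)·L = 7850 × 27.34×10⁻⁶ m² × 3.0411 m = 0.65266 kg
f_n = ½√(k/m) = 0.5·√(6134.5/0.65266) = 0.5·√(9399.2) = 48.475 Hz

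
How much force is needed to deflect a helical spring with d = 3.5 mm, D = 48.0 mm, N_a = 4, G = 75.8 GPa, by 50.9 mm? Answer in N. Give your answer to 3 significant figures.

164 N

k = Gd⁴/(8D³N_a) = (75.8×10³)(3.5⁴)/(8·48.0³·4) = 3.2142 N/mm
F = k·δ = 3.2142 × 50.9 = 163.6 N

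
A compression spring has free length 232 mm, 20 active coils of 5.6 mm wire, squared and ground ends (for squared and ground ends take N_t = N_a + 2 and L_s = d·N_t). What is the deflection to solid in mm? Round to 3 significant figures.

N_t = 22; L_s = 5.6·22 = 123.2 mm
δ_solid = L₀ − L_s = 232 − 123.2 = 108.8 mm

109 mm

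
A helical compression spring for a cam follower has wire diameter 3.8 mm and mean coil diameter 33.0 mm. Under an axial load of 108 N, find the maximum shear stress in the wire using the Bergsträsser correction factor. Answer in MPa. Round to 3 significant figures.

191 MPa

Spring index C = D/d = 33.0/3.8 = 8.6842
K_B = (4C+2)/(4C−3) = 36.737/31.737 = 1.1575
τ₀ = 8FD/(πd³) = 8·108·33.0/(π·3.8³) = 28512/172.39 = 165.4 MPa
τ_max = K·τ₀ = 1.1575 × 165.4 = 191.45 MPa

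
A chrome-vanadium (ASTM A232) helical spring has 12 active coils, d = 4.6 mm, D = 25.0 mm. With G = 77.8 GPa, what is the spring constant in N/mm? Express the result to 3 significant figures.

k = Gd⁴/(8D³N_a) = (77.8×10³ × 4.6⁴) / (8 × 25.0³ × 12)
  = 3.48346e+07 / 1.5e+06 = 23.223 N/mm

23.2 N/mm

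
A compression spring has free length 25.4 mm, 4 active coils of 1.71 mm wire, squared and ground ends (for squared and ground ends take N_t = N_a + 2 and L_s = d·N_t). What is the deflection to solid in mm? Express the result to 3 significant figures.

15.1 mm

N_t = 6; L_s = 1.71·6 = 10.26 mm
δ_solid = L₀ − L_s = 25.4 − 10.26 = 15.14 mm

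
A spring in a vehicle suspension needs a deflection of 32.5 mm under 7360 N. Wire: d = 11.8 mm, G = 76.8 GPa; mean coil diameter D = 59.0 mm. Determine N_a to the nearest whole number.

4

Required rate k = F/δ = 7360/32.5 = 226.46 N/mm
N_a = Gd⁴/(8D³k) = (76.8×10³ × 11.8⁴)/(8 × 59.0³ × 226.46)
    = 1.48898e+09 / 3.72084e+08 = 4.002 → 4 coils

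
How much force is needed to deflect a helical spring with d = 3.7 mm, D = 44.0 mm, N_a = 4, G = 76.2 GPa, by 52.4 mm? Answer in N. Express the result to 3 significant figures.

k = Gd⁴/(8D³N_a) = (76.2×10³)(3.7⁴)/(8·44.0³·4) = 5.2391 N/mm
F = k·δ = 5.2391 × 52.4 = 274.53 N

275 N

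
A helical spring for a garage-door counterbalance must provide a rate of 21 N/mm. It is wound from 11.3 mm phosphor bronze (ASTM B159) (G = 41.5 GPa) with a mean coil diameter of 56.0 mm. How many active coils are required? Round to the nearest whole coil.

23

N_a = Gd⁴/(8D³k) = (41.5×10³ × 11.3⁴)/(8 × 56.0³ × 21)
    = 6.76647e+08 / 2.95035e+07 = 22.93 → 23 coils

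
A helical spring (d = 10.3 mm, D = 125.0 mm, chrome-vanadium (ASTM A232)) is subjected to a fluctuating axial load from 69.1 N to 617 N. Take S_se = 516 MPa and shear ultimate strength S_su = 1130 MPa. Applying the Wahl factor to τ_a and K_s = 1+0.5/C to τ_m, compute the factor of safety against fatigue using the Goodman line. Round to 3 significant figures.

C = D/d = 125.0/10.3 = 12.1359; K_W = (4C−1)/(4C−4)+0.615/C = 1.1180; K_s = 1+0.5/C = 1.0412
F_a = (F_max−F_min)/2 = 273.95 N; F_m = (F_max+F_min)/2 = 343.05 N
τ_a = K_W·8F_aD/(πd³) = 1.1180 × 79.801 = 89.22 MPa
τ_m = K_s·8F_mD/(πd³) = 1.0412 × 99.93 = 104.05 MPa
Goodman: 1/n_f = τ_a/S_se + τ_m/S_su = 89.22/516 + 104.05/1130 = 0.17291 + 0.09208 = 0.26498
n_f = 1/0.26498 = 3.774

3.77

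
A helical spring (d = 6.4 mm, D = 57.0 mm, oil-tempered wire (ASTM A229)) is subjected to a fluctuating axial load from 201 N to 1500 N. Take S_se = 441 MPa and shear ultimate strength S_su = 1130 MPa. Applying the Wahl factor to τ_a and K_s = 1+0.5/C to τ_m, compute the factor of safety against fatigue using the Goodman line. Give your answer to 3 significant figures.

C = D/d = 57.0/6.4 = 8.9062; K_W = (4C−1)/(4C−4)+0.615/C = 1.1639; K_s = 1+0.5/C = 1.0561
F_a = (F_max−F_min)/2 = 649.5 N; F_m = (F_max+F_min)/2 = 850.5 N
τ_a = K_W·8F_aD/(πd³) = 1.1639 × 359.63 = 418.58 MPa
τ_m = K_s·8F_mD/(πd³) = 1.0561 × 470.92 = 497.36 MPa
Goodman: 1/n_f = τ_a/S_se + τ_m/S_su = 418.58/441 + 497.36/1130 = 0.94915 + 0.44014 = 1.3893
n_f = 1/1.3893 = 0.7198

0.720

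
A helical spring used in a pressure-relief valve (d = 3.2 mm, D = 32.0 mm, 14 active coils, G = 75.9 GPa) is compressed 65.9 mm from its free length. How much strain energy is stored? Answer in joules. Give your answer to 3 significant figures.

4.71 J

k = Gd⁴/(8D³N_a) = (75.9×10³)(3.2⁴)/(8·32.0³·14) = 2.1686 N/mm
U = ½kδ² = 0.5 × 2.1686 × 65.9² = 4708.8 N·mm = 4.7088 J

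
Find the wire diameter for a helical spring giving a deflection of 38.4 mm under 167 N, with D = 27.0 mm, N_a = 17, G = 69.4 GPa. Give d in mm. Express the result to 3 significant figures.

3.60 mm

Required rate k = F/δ = 167/38.4 = 4.349 N/mm
d = (8D³N_a·k / G)^(1/4) = (8·27.0³·17·4.349 / (69.4×10³))^0.25
  = (167.75)^0.25 = 3.5989 mm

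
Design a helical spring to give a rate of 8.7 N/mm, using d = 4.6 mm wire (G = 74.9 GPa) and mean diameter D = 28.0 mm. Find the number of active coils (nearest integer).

22

N_a = Gd⁴/(8D³k) = (74.9×10³ × 4.6⁴)/(8 × 28.0³ × 8.7)
    = 3.35361e+07 / 1.52786e+06 = 21.95 → 22 coils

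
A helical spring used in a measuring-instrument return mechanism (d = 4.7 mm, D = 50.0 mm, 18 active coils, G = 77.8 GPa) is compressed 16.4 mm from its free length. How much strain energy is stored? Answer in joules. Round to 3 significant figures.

0.284 J

k = Gd⁴/(8D³N_a) = (77.8×10³)(4.7⁴)/(8·50.0³·18) = 2.1091 N/mm
U = ½kδ² = 0.5 × 2.1091 × 16.4² = 283.63 N·mm = 0.28363 J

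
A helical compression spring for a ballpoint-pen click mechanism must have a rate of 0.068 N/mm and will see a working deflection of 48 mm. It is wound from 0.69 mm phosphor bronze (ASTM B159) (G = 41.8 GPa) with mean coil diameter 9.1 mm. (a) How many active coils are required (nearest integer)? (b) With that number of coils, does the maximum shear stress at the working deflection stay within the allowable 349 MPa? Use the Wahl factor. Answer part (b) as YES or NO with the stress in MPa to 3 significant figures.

N_a = Gd⁴/(8D³k) = (41.8×10³)(0.69⁴)/(8·9.1³·0.068) = 23.11 → N_a = 23
Actual rate k = Gd⁴/(8D³·23) = 0.068333 N/mm
Working load F = kδ = 0.068333·48 = 3.28 N
C = 9.1/0.69 = 13.1884; K_W = (4C−1)/(4C−4)+0.615/C = 1.1082
τ_max = K_W·8FD/(πd³) = 1.1082·231.37 = 256.4 MPa
τ_max ≤ 349 MPa → acceptable

(a) 23 coils; (b) YES, τ_max = 256 MPa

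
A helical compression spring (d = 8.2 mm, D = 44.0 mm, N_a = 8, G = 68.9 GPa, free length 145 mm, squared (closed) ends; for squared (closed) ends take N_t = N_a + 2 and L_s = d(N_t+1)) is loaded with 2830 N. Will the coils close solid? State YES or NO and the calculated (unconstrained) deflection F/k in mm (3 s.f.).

k = Gd⁴/(8D³N_a) = (68.9×10³)(8.2⁴)/(8·44.0³·8) = 57.14 N/mm
N_t = 10; L_s = 8.2·11 = 90.2 mm; δ_solid = L₀ − L_s = 145 − 90.2 = 54.8 mm
δ = F/k = 2830/57.14 = 49.528 mm
δ < δ_solid → spring does not go solid

NO, δ = 49.5 mm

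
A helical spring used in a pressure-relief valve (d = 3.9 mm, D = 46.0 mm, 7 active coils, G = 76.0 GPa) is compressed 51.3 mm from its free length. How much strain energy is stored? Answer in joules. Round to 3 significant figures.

k = Gd⁴/(8D³N_a) = (76.0×10³)(3.9⁴)/(8·46.0³·7) = 3.2256 N/mm
U = ½kδ² = 0.5 × 3.2256 × 51.3² = 4244.4 N·mm = 4.2444 J

4.24 J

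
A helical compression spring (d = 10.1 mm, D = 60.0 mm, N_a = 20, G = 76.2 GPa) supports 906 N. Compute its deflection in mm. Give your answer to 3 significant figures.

k = Gd⁴/(8D³N_a) = (76.2×10³)(10.1⁴)/(8·60.0³·20) = 22.944 N/mm
δ = F/k = 906 / 22.944 = 39.488 mm

39.5 mm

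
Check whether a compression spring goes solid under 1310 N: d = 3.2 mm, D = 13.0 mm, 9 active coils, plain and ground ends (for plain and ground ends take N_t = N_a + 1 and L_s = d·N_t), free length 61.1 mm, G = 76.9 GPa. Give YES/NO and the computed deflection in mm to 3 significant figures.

NO, δ = 25.7 mm

k = Gd⁴/(8D³N_a) = (76.9×10³)(3.2⁴)/(8·13.0³·9) = 50.976 N/mm
N_t = 10; L_s = 3.2·10 = 32 mm; δ_solid = L₀ − L_s = 61.1 − 32 = 29.1 mm
δ = F/k = 1310/50.976 = 25.698 mm
δ < δ_solid → spring does not go solid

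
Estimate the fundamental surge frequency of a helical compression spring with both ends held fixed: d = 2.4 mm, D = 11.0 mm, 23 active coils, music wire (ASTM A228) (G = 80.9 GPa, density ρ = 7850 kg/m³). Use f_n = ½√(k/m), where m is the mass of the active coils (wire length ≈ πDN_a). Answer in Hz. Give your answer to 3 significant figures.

312 Hz

k = Gd⁴/(8D³N_a) = (80.9×10³)(2.4⁴)/(8·11.0³·23) = 10.96 N/mm = 10960 N/m
Wire length L = πDN_a = π·11.0·23 = 794.82 mm
m = ρ·(πd²/4)·L = 7850 × 4.5239×10⁻⁶ m² × 0.79482 m = 0.028226 kg
f_n = ½√(k/m) = 0.5·√(10960/0.028226) = 0.5·√(3.8828e+05) = 311.56 Hz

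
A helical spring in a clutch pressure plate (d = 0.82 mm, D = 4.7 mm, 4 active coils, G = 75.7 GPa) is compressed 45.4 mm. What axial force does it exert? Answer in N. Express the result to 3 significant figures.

k = Gd⁴/(8D³N_a) = (75.7×10³)(0.82⁴)/(8·4.7³·4) = 10.302 N/mm
F = k·δ = 10.302 × 45.4 = 467.7 N

468 N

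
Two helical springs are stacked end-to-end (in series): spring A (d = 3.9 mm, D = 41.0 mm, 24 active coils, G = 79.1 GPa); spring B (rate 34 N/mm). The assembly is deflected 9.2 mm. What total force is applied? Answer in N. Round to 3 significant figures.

k_A = Gd⁴/(8D³N_a) = (79.1×10³)(3.9⁴)/(8·41.0³·24) = 1.3829 N/mm
Series: 1/k_eq = 1/1.3829 + 1/34 = 0.75254; k_eq = 1.3288 N/mm
F = k_eq·δ = 1.3288·9.2 = 12.225 N

12.2 N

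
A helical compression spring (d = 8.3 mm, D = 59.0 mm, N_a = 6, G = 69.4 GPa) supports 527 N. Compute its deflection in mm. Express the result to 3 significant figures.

k = Gd⁴/(8D³N_a) = (69.4×10³)(8.3⁴)/(8·59.0³·6) = 33.41 N/mm
δ = F/k = 527 / 33.41 = 15.774 mm

15.8 mm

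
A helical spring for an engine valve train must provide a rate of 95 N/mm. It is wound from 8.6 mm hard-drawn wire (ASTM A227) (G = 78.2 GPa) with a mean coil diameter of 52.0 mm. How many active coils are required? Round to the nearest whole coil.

N_a = Gd⁴/(8D³k) = (78.2×10³ × 8.6⁴)/(8 × 52.0³ × 95)
    = 4.2776e+08 / 1.06862e+08 = 4.003 → 4 coils

4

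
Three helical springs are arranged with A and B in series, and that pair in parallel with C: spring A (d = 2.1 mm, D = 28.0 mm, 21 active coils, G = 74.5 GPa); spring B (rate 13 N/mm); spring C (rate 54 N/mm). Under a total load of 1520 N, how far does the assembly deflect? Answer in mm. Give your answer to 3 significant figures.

28.0 mm

k_A = Gd⁴/(8D³N_a) = (74.5×10³)(2.1⁴)/(8·28.0³·21) = 0.39287 N/mm
Springs A,B series: k_AB = 1/(1/0.39287+1/13) = 0.38135 N/mm; parallel with C: k_eq = 0.38135+54 = 54.381 N/mm
δ = F/k_eq = 1520/54.381 = 27.951 mm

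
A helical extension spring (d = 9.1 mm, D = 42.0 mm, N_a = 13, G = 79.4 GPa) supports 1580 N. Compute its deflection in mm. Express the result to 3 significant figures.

22.4 mm

k = Gd⁴/(8D³N_a) = (79.4×10³)(9.1⁴)/(8·42.0³·13) = 70.665 N/mm
δ = F/k = 1580 / 70.665 = 22.359 mm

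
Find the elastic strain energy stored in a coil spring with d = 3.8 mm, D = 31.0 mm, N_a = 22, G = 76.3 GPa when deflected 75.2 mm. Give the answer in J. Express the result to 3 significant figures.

k = Gd⁴/(8D³N_a) = (76.3×10³)(3.8⁴)/(8·31.0³·22) = 3.0343 N/mm
U = ½kδ² = 0.5 × 3.0343 × 75.2² = 8579.6 N·mm = 8.5796 J

8.58 J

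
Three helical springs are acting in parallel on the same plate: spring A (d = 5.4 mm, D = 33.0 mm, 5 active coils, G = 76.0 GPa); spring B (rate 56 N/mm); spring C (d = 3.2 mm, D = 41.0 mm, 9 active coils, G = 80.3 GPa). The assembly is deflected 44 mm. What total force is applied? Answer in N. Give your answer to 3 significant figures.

k_A = Gd⁴/(8D³N_a) = (76.0×10³)(5.4⁴)/(8·33.0³·5) = 44.956 N/mm
k_C = Gd⁴/(8D³N_a) = (80.3×10³)(3.2⁴)/(8·41.0³·9) = 1.6968 N/mm
Parallel: k_eq = 44.956 + 56 + 1.6968 = 102.65 N/mm
F = k_eq·δ = 102.65·44 = 4516.7 N

4520 N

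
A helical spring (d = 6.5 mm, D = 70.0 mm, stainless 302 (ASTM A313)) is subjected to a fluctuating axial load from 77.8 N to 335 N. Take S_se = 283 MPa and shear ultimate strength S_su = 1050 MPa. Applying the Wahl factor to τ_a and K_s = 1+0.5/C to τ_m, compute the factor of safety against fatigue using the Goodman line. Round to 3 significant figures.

2.14

C = D/d = 70.0/6.5 = 10.7692; K_W = (4C−1)/(4C−4)+0.615/C = 1.1339; K_s = 1+0.5/C = 1.0464
F_a = (F_max−F_min)/2 = 128.6 N; F_m = (F_max+F_min)/2 = 206.4 N
τ_a = K_W·8F_aD/(πd³) = 1.1339 × 83.472 = 94.647 MPa
τ_m = K_s·8F_mD/(πd³) = 1.0464 × 133.97 = 140.19 MPa
Goodman: 1/n_f = τ_a/S_se + τ_m/S_su = 94.647/283 + 140.19/1050 = 0.33444 + 0.13351 = 0.46796
n_f = 1/0.46796 = 2.137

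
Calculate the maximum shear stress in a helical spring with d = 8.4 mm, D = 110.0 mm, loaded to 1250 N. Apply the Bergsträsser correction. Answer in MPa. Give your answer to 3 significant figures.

651 MPa

Spring index C = D/d = 110.0/8.4 = 13.0952
K_B = (4C+2)/(4C−3) = 54.381/49.381 = 1.1013
τ₀ = 8FD/(πd³) = 8·1250·110.0/(π·8.4³) = 1.1e+06/1862 = 590.75 MPa
τ_max = K·τ₀ = 1.1013 × 590.75 = 650.57 MPa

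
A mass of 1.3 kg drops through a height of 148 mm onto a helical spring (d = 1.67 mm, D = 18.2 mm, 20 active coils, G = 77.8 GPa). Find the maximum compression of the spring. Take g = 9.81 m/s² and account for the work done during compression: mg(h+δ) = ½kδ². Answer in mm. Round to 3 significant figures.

k = Gd⁴/(8D³N_a) = (77.8×10³)(1.67⁴)/(8·18.2³·20) = 0.62735 N/mm
W = mg = 1.3 × 9.81 = 12.753 N
½kδ² − Wδ − Wh = 0 → δ = (W + √(W² + 2kWh))/k
δ = (12.753 + √(162.64 + 2368.18))/0.62735 = (12.753 + 50.307)/0.62735 = 100.52 mm

101 mm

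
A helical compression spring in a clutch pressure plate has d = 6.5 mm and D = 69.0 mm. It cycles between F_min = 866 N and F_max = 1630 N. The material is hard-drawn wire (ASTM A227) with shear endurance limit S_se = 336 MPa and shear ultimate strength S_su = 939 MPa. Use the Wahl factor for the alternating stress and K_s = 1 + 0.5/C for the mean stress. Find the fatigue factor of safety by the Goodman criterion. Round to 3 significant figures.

C = D/d = 69.0/6.5 = 10.6154; K_W = (4C−1)/(4C−4)+0.615/C = 1.1359; K_s = 1+0.5/C = 1.0471
F_a = (F_max−F_min)/2 = 382 N; F_m = (F_max+F_min)/2 = 1248 N
τ_a = K_W·8F_aD/(πd³) = 1.1359 × 244.41 = 277.63 MPa
τ_m = K_s·8F_mD/(πd³) = 1.0471 × 798.48 = 836.09 MPa
Goodman: 1/n_f = τ_a/S_se + τ_m/S_su = 277.63/336 + 836.09/939 = 0.82628 + 0.89040 = 1.7167
n_f = 1/1.7167 = 0.5825

0.583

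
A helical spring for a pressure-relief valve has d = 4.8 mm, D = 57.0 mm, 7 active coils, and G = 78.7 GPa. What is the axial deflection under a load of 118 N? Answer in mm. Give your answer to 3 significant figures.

k = Gd⁴/(8D³N_a) = (78.7×10³)(4.8⁴)/(8·57.0³·7) = 4.0283 N/mm
δ = F/k = 118 / 4.0283 = 29.292 mm

29.3 mm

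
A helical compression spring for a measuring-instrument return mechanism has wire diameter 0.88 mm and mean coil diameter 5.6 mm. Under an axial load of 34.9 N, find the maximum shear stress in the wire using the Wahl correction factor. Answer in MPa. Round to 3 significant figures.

Spring index C = D/d = 5.6/0.88 = 6.3636
K_W = (4C−1)/(4C−4) + 0.615/C = 24.455/21.455 + 0.0966 = 1.2365
τ₀ = 8FD/(πd³) = 8·34.9·5.6/(π·0.88³) = 1563.52/2.1409 = 730.31 MPa
τ_max = K·τ₀ = 1.2365 × 730.31 = 903.01 MPa

903 MPa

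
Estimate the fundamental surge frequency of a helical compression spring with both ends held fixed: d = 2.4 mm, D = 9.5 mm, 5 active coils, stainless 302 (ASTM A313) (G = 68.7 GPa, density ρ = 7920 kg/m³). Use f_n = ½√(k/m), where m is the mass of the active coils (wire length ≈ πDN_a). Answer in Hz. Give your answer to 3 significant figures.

k = Gd⁴/(8D³N_a) = (68.7×10³)(2.4⁴)/(8·9.5³·5) = 66.462 N/mm = 66462 N/m
Wire length L = πDN_a = π·9.5·5 = 149.23 mm
m = ρ·(πd²/4)·L = 7920 × 4.5239×10⁻⁶ m² × 0.14923 m = 0.0053466 kg
f_n = ½√(k/m) = 0.5·√(66462/0.0053466) = 0.5·√(1.2431e+07) = 1762.8 Hz

1760 Hz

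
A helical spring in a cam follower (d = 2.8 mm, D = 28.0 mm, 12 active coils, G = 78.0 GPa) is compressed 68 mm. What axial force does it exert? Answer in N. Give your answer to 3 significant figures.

k = Gd⁴/(8D³N_a) = (78.0×10³)(2.8⁴)/(8·28.0³·12) = 2.275 N/mm
F = k·δ = 2.275 × 68 = 154.7 N

155 N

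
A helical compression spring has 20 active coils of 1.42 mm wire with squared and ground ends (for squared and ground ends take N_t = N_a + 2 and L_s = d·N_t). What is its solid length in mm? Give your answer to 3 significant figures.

31.2 mm

squared and ground ends: N_t = N_a + 2 = 20 + 2 = 22
L_s = d·N_t = 1.42 × 22 = 31.24 mm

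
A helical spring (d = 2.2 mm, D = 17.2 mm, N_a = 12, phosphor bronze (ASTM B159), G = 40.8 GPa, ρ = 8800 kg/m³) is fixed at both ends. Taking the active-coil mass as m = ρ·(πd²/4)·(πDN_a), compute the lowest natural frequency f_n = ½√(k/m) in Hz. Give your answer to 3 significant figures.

k = Gd⁴/(8D³N_a) = (40.8×10³)(2.2⁴)/(8·17.2³·12) = 1.9566 N/mm = 1956.6 N/m
Wire length L = πDN_a = π·17.2·12 = 648.42 mm
m = ρ·(πd²/4)·L = 8800 × 3.8013×10⁻⁶ m² × 0.64842 m = 0.021691 kg
f_n = ½√(k/m) = 0.5·√(1956.6/0.021691) = 0.5·√(90202) = 150.17 Hz

150 Hz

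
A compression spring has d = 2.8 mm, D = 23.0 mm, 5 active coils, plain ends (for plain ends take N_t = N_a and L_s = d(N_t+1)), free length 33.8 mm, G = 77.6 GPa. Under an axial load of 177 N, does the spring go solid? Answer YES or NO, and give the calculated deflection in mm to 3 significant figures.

k = Gd⁴/(8D³N_a) = (77.6×10³)(2.8⁴)/(8·23.0³·5) = 9.8005 N/mm
N_t = 5; L_s = 2.8·6 = 16.8 mm; δ_solid = L₀ − L_s = 33.8 − 16.8 = 17 mm
δ = F/k = 177/9.8005 = 18.06 mm
δ ≥ δ_solid → spring goes solid

YES, δ = 18.1 mm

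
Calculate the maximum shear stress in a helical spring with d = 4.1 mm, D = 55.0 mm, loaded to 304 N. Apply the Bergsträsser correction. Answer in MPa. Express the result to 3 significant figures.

Spring index C = D/d = 55.0/4.1 = 13.4146
K_B = (4C+2)/(4C−3) = 55.659/50.659 = 1.0987
τ₀ = 8FD/(πd³) = 8·304·55.0/(π·4.1³) = 133760/216.52 = 617.77 MPa
τ_max = K·τ₀ = 1.0987 × 617.77 = 678.74 MPa

679 MPa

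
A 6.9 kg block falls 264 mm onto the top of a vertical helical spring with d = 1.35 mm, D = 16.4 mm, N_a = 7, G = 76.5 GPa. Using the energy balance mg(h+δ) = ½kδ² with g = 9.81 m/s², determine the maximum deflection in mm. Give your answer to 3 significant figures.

k = Gd⁴/(8D³N_a) = (76.5×10³)(1.35⁴)/(8·16.4³·7) = 1.0287 N/mm
W = mg = 6.9 × 9.81 = 67.689 N
½kδ² − Wδ − Wh = 0 → δ = (W + √(W² + 2kWh))/k
δ = (67.689 + √(4581.8 + 36764.5))/1.0287 = (67.689 + 203.34)/1.0287 = 263.47 mm

263 mm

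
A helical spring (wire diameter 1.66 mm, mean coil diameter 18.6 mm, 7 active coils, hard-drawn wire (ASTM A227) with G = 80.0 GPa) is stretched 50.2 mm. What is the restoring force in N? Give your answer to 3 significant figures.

k = Gd⁴/(8D³N_a) = (80.0×10³)(1.66⁴)/(8·18.6³·7) = 1.6858 N/mm
F = k·δ = 1.6858 × 50.2 = 84.625 N

84.6 N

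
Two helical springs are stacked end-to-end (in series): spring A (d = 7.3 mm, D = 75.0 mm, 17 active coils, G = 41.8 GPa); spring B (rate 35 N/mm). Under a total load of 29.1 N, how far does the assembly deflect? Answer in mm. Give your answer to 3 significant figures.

14.9 mm

k_A = Gd⁴/(8D³N_a) = (41.8×10³)(7.3⁴)/(8·75.0³·17) = 2.0689 N/mm
Series: 1/k_eq = 1/2.0689 + 1/35 = 0.51191; k_eq = 1.9535 N/mm
δ = F/k_eq = 29.1/1.9535 = 14.897 mm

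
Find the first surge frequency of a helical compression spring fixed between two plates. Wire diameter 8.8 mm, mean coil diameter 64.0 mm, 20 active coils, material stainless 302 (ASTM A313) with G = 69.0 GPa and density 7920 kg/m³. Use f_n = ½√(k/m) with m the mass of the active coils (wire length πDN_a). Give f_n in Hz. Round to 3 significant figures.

k = Gd⁴/(8D³N_a) = (69.0×10³)(8.8⁴)/(8·64.0³·20) = 9.8655 N/mm = 9865.5 N/m
Wire length L = πDN_a = π·64.0·20 = 4021.2 mm
m = ρ·(πd²/4)·L = 7920 × 60.821×10⁻⁶ m² × 4.0212 m = 1.937 kg
f_n = ½√(k/m) = 0.5·√(9865.5/1.937) = 0.5·√(5093.1) = 35.683 Hz

35.7 Hz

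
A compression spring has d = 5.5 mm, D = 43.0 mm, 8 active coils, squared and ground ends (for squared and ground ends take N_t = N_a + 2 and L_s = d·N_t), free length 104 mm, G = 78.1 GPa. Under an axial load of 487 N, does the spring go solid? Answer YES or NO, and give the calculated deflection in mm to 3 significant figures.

NO, δ = 34.7 mm

k = Gd⁴/(8D³N_a) = (78.1×10³)(5.5⁴)/(8·43.0³·8) = 14.045 N/mm
N_t = 10; L_s = 5.5·10 = 55 mm; δ_solid = L₀ − L_s = 104 − 55 = 49 mm
δ = F/k = 487/14.045 = 34.675 mm
δ < δ_solid → spring does not go solid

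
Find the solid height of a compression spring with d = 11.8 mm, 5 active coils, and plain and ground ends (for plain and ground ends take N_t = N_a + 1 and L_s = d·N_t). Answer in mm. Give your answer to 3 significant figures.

70.8 mm

plain and ground ends: N_t = N_a + 1 = 5 + 1 = 6
L_s = d·N_t = 11.8 × 6 = 70.8 mm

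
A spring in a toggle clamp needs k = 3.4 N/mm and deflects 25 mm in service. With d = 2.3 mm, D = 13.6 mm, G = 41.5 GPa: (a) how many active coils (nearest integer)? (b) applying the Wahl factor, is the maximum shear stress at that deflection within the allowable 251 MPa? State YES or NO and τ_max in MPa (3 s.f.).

(a) 17 coils; (b) NO, τ_max = 304 MPa

N_a = Gd⁴/(8D³k) = (41.5×10³)(2.3⁴)/(8·13.6³·3.4) = 16.97 → N_a = 17
Actual rate k = Gd⁴/(8D³·17) = 3.3947 N/mm
Working load F = kδ = 3.3947·25 = 84.868 N
C = 13.6/2.3 = 5.9130; K_W = (4C−1)/(4C−4)+0.615/C = 1.2567
τ_max = K_W·8FD/(πd³) = 1.2567·241.57 = 303.57 MPa
τ_max > 251 MPa → exceeds allowable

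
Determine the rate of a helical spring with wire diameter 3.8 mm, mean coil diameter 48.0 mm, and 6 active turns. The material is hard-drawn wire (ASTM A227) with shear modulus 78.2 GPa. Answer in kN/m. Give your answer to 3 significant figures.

3.07 kN/m

k = Gd⁴/(8D³N_a) = (78.2×10³ × 3.8⁴) / (8 × 48.0³ × 6)
  = 1.63058e+07 / 5.30842e+06 = 3.0717 N/mm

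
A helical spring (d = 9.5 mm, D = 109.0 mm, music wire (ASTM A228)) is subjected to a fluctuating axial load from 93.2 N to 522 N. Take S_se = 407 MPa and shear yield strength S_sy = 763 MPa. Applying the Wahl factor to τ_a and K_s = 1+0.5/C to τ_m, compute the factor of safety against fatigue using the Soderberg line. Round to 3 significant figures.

C = D/d = 109.0/9.5 = 11.4737; K_W = (4C−1)/(4C−4)+0.615/C = 1.1252; K_s = 1+0.5/C = 1.0436
F_a = (F_max−F_min)/2 = 214.4 N; F_m = (F_max+F_min)/2 = 307.6 N
τ_a = K_W·8F_aD/(πd³) = 1.1252 × 69.41 = 78.1 MPa
τ_m = K_s·8F_mD/(πd³) = 1.0436 × 99.582 = 103.92 MPa
Soderberg: 1/n_f = τ_a/S_se + τ_m/S_sy = 78.1/407 + 103.92/763 = 0.19189 + 0.13620 = 0.32809
n_f = 1/0.32809 = 3.048

3.05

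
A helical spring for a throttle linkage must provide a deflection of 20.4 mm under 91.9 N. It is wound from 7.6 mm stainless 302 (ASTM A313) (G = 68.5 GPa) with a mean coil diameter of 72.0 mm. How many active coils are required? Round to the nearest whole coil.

Required rate k = F/δ = 91.9/20.4 = 4.5049 N/mm
N_a = Gd⁴/(8D³k) = (68.5×10³ × 7.6⁴)/(8 × 72.0³ × 4.5049)
    = 2.28531e+08 / 1.34516e+07 = 16.99 → 17 coils

17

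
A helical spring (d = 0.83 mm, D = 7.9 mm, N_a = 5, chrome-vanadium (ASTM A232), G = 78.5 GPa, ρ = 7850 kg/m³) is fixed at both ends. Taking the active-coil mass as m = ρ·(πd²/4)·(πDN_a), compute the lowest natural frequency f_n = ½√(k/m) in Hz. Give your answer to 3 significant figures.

947 Hz

k = Gd⁴/(8D³N_a) = (78.5×10³)(0.83⁴)/(8·7.9³·5) = 1.889 N/mm = 1889 N/m
Wire length L = πDN_a = π·7.9·5 = 124.09 mm
m = ρ·(πd²/4)·L = 7850 × 0.54106×10⁻⁶ m² × 0.12409 m = 0.00052706 kg
f_n = ½√(k/m) = 0.5·√(1889/0.00052706) = 0.5·√(3.5841e+06) = 946.58 Hz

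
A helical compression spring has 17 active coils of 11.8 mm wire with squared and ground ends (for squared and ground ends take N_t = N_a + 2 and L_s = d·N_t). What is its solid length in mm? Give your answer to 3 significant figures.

squared and ground ends: N_t = N_a + 2 = 17 + 2 = 19
L_s = d·N_t = 11.8 × 19 = 224.2 mm

224 mm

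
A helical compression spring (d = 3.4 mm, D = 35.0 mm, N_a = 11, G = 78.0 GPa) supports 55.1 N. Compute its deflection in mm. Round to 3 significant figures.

k = Gd⁴/(8D³N_a) = (78.0×10³)(3.4⁴)/(8·35.0³·11) = 2.7626 N/mm
δ = F/k = 55.1 / 2.7626 = 19.945 mm

19.9 mm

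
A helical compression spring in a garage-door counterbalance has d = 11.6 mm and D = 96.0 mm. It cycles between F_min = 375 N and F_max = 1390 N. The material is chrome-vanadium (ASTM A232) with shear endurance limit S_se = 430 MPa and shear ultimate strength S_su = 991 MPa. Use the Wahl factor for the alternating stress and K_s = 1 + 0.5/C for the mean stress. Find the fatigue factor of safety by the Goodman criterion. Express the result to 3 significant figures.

2.74

C = D/d = 96.0/11.6 = 8.2759; K_W = (4C−1)/(4C−4)+0.615/C = 1.1774; K_s = 1+0.5/C = 1.0604
F_a = (F_max−F_min)/2 = 507.5 N; F_m = (F_max+F_min)/2 = 882.5 N
τ_a = K_W·8F_aD/(πd³) = 1.1774 × 79.483 = 93.583 MPa
τ_m = K_s·8F_mD/(πd³) = 1.0604 × 138.21 = 146.56 MPa
Goodman: 1/n_f = τ_a/S_se + τ_m/S_su = 93.583/430 + 146.56/991 = 0.21763 + 0.14790 = 0.36553
n_f = 1/0.36553 = 2.736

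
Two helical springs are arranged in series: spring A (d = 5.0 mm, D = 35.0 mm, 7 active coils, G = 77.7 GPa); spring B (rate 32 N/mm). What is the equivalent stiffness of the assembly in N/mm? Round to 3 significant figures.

k_A = Gd⁴/(8D³N_a) = (77.7×10³)(5.0⁴)/(8·35.0³·7) = 20.226 N/mm
Series: 1/k_eq = 1/20.226 + 1/32 = 0.080691; k_eq = 12.393 N/mm

12.4 N/mm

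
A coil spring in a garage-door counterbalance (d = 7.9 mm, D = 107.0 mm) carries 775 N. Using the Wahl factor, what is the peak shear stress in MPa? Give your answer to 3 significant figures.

Spring index C = D/d = 107.0/7.9 = 13.5443
K_W = (4C−1)/(4C−4) + 0.615/C = 53.177/50.177 + 0.0454 = 1.1052
τ₀ = 8FD/(πd³) = 8·775·107.0/(π·7.9³) = 663400/1548.9 = 428.3 MPa
τ_max = K·τ₀ = 1.1052 × 428.3 = 473.35 MPa

473 MPa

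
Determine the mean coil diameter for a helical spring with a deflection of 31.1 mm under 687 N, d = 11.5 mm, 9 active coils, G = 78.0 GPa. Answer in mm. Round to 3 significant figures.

Required rate k = F/δ = 687/31.1 = 22.09 N/mm
D = (Gd⁴/(8N_a·k))^(1/3) = (78.0×10³·11.5⁴/(8·9·22.09))^(1/3)
  = (857743)^(1/3) = 95.0136 mm

95.0 mm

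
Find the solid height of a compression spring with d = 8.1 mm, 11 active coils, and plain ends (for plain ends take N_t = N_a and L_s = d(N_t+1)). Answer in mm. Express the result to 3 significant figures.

97.2 mm

plain ends: N_t = N_a = 11
L_s = d·(N_t+1) = 8.1 × 12 = 97.2 mm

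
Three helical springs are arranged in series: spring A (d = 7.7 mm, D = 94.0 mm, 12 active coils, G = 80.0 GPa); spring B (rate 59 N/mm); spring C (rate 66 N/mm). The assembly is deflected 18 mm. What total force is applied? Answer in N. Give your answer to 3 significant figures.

k_A = Gd⁴/(8D³N_a) = (80.0×10³)(7.7⁴)/(8·94.0³·12) = 3.5269 N/mm
Series: 1/k_eq = 1/3.5269 + 1/59 + 1/66 = 0.31563; k_eq = 3.1682 N/mm
F = k_eq·δ = 3.1682·18 = 57.028 N

57.0 N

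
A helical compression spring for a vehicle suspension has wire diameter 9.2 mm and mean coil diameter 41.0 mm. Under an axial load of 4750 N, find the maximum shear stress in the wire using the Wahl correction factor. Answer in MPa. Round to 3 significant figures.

Spring index C = D/d = 41.0/9.2 = 4.4565
K_W = (4C−1)/(4C−4) + 0.615/C = 16.826/13.826 + 0.1380 = 1.3550
τ₀ = 8FD/(πd³) = 8·4750·41.0/(π·9.2³) = 1.558e+06/2446.3 = 636.87 MPa
τ_max = K·τ₀ = 1.3550 × 636.87 = 862.95 MPa

863 MPa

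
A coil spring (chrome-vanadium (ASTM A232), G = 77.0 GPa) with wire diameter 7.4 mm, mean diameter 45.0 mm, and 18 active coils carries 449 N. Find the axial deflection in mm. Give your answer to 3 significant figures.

25.5 mm

k = Gd⁴/(8D³N_a) = (77.0×10³)(7.4⁴)/(8·45.0³·18) = 17.596 N/mm
δ = F/k = 449 / 17.596 = 25.517 mm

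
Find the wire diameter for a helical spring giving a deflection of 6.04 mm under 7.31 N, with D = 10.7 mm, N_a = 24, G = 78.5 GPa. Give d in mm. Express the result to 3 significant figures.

1.38 mm

Required rate k = F/δ = 7.31/6.04 = 1.2103 N/mm
d = (8D³N_a·k / G)^(1/4) = (8·10.7³·24·1.2103 / (78.5×10³))^0.25
  = (3.6263)^0.25 = 1.3800 mm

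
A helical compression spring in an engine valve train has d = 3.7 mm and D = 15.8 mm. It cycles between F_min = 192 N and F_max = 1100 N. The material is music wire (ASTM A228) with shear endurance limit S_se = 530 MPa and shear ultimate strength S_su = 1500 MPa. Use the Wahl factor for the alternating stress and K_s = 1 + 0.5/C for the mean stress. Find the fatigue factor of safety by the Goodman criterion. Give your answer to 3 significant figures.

C = D/d = 15.8/3.7 = 4.2703; K_W = (4C−1)/(4C−4)+0.615/C = 1.3734; K_s = 1+0.5/C = 1.1171
F_a = (F_max−F_min)/2 = 454 N; F_m = (F_max+F_min)/2 = 646 N
τ_a = K_W·8F_aD/(πd³) = 1.3734 × 360.62 = 495.26 MPa
τ_m = K_s·8F_mD/(πd³) = 1.1171 × 513.13 = 573.21 MPa
Goodman: 1/n_f = τ_a/S_se + τ_m/S_su = 495.26/530 + 573.21/1500 = 0.93445 + 0.38214 = 1.3166
n_f = 1/1.3166 = 0.7595

0.760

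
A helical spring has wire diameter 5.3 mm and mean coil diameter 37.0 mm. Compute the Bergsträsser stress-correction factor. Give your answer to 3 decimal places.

1.201

C = D/d = 37.0/5.3 = 6.9811
K_B = (4C+2)/(4C−3) = 29.925/24.925 = 1.2006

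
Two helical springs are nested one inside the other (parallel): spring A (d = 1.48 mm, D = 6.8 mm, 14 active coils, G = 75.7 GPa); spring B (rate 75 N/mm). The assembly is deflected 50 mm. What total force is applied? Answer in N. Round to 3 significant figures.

4270 N

k_A = Gd⁴/(8D³N_a) = (75.7×10³)(1.48⁴)/(8·6.8³·14) = 10.313 N/mm
Parallel: k_eq = 10.313 + 75 = 85.313 N/mm
F = k_eq·δ = 85.313·50 = 4265.7 N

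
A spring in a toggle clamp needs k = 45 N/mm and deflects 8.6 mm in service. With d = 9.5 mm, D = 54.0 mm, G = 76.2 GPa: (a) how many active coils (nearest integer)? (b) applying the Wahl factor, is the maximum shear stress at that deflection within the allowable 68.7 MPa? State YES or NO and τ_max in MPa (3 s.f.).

N_a = Gd⁴/(8D³k) = (76.2×10³)(9.5⁴)/(8·54.0³·45) = 10.95 → N_a = 11
Actual rate k = Gd⁴/(8D³·11) = 44.79 N/mm
Working load F = kδ = 44.79·8.6 = 385.2 N
C = 54.0/9.5 = 5.6842; K_W = (4C−1)/(4C−4)+0.615/C = 1.2683
τ_max = K_W·8FD/(πd³) = 1.2683·61.78 = 78.356 MPa
τ_max > 68.7 MPa → exceeds allowable

(a) 11 coils; (b) NO, τ_max = 78.4 MPa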